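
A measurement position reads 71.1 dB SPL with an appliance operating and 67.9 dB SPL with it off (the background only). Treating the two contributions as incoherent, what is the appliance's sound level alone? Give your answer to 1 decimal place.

Subtract intensities: L_src = 10·log₁₀(10^(L_total/10) − 10^(L_bg/10)).
L_src = 10·log₁₀(10^(71.1/10) − 10^(67.9/10)) = 10·log₁₀(6717000) = 68.3 dB SPL.

68.3 dB SPL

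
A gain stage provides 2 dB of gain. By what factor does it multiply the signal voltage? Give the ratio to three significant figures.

1.26

Voltage ratio = 10^(dB/20).
10^(2/20) = 10^(0.1000) = 1.26.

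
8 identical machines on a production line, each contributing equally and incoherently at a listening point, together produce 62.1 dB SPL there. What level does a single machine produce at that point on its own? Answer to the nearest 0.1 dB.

8 equal incoherent sources add 10·log₁₀(8) = 9.03 dB over one source.
L_one = 62.1 − 9.03 = 53.1 dB SPL.

53.1 dB SPL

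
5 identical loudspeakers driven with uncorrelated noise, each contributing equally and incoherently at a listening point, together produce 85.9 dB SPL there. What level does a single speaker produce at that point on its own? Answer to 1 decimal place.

5 equal incoherent sources add 10·log₁₀(5) = 6.99 dB over one source.
L_one = 85.9 − 6.99 = 78.9 dB SPL.

78.9 dB SPL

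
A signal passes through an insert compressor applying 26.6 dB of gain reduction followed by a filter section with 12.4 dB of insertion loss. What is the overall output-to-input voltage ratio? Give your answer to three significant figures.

0.0112

Net gain = (−26.6) + (−12.4) = -39.0 dB.
Voltage ratio = 10^(-39.0/20) = 0.0112.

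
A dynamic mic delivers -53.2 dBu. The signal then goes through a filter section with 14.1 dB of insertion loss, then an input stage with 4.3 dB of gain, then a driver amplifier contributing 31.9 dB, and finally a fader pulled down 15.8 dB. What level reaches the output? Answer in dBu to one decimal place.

Cascaded gains and losses add directly in dB.
-53.2 − 14.1 + 4.3 + 31.9 − 15.8 = -46.9 dBu.

-46.9 dBu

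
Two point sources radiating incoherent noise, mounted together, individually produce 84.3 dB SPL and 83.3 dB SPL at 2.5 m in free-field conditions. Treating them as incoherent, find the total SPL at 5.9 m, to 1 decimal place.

79.4 dB SPL

Combined at 2.5 m: 10·log₁₀(10^(84.3/10)+10^(83.3/10)) = 86.84 dB SPL.
Then apply −20·log₁₀(5.9/2.5) = -7.46 dB → 79.4 dB SPL.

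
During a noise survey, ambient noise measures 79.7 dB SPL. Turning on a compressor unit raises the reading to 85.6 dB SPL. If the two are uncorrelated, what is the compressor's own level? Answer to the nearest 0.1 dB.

Background correction is a power subtraction:
L_src = 10·log₁₀(10^(85.6/10) − 10^(79.7/10)) = 10·log₁₀(269800000) = 84.3 dB SPL.

84.3 dB SPL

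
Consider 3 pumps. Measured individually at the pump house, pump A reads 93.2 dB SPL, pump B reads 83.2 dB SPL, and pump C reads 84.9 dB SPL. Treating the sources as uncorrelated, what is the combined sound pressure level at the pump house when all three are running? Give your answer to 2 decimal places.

Incoherent sources sum as intensities:
L_total = 10·log₁₀(10^(93.2/10) + 10^(83.2/10) + 10^(84.9/10)) = 10·log₁₀(2607000000) = 94.16 dB SPL.

94.16 dB SPL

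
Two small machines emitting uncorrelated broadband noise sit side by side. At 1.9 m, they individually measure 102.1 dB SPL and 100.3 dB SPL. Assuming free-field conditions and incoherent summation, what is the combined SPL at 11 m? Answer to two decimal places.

Combined at 1.9 m: 10·log₁₀(10^(102.1/10)+10^(100.3/10)) = 104.303 dB SPL.
Then apply −20·log₁₀(11/1.9) = -15.253 dB → 89.05 dB SPL.

89.05 dB SPL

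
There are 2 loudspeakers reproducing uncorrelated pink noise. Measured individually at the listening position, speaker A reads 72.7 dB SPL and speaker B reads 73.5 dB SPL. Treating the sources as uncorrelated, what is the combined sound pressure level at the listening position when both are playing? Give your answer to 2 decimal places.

Add the sources as powers (linear), then convert back to dB:
L_total = 10·log₁₀(10^(72.7/10) + 10^(73.5/10)) = 10·log₁₀(41010000) = 76.13 dB SPL.

76.13 dB SPL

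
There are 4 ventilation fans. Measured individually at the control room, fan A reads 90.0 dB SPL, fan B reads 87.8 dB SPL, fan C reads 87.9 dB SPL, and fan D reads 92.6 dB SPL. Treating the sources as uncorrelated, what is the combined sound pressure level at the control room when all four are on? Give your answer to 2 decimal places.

Add the sources as powers (linear), then convert back to dB:
L_total = 10·log₁₀(10^(90.0/10) + 10^(87.8/10) + 10^(87.9/10) + 10^(92.6/10)) = 10·log₁₀(4039000000) = 96.06 dB SPL.

96.06 dB SPL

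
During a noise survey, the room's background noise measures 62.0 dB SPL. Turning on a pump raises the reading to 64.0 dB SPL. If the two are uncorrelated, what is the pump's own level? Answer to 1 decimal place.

59.7 dB SPL

Background correction is a power subtraction:
L_src = 10·log₁₀(10^(64.0/10) − 10^(62.0/10)) = 10·log₁₀(927000) = 59.7 dB SPL.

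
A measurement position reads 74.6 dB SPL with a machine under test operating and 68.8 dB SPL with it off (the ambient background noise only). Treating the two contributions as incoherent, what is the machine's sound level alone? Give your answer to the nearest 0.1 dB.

73.3 dB SPL

Background correction is a power subtraction:
L_src = 10·log₁₀(10^(74.6/10) − 10^(68.8/10)) = 10·log₁₀(21250000) = 73.3 dB SPL.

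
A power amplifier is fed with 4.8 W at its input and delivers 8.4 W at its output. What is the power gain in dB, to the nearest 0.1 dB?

For a power ratio, dB = 10·log₁₀(P₂/P₁).
10·log₁₀(8.4/4.8) = 10·log₁₀(1.750) = 2.4 dB.

2.4 dB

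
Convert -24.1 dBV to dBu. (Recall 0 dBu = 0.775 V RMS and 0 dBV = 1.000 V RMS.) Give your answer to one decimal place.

The offset between the scales is 20·log₁₀(0.775/1.000) = −2.214 dB.
So dBu = -24.1 + 2.214 = -21.9 dBu.

-21.9 dBu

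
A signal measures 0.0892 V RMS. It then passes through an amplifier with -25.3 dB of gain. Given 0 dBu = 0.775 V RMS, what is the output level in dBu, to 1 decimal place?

-44.1 dBu

Input level: 20·log₁₀(0.0892/0.775) = -18.78 dBu.
Output: -18.78 − 25.3 = -44.1 dBu.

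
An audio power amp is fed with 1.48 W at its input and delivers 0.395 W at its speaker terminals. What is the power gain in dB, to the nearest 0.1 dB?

-5.7 dB

For a power ratio, dB = 10·log₁₀(P₂/P₁).
10·log₁₀(0.395/1.48) = 10·log₁₀(0.2669) = -5.7 dB.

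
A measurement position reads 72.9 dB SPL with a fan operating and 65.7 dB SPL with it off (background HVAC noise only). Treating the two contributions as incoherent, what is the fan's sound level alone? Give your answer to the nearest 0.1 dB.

Subtract intensities: L_src = 10·log₁₀(10^(L_total/10) − 10^(L_bg/10)).
L_src = 10·log₁₀(10^(72.9/10) − 10^(65.7/10)) = 10·log₁₀(15780000) = 72.0 dB SPL.

72.0 dB SPL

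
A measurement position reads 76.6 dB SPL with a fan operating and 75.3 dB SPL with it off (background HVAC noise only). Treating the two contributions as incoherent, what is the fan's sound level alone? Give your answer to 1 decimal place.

70.7 dB SPL

Subtract intensities: L_src = 10·log₁₀(10^(L_total/10) − 10^(L_bg/10)).
L_src = 10·log₁₀(10^(76.6/10) − 10^(75.3/10)) = 10·log₁₀(11820000) = 70.7 dB SPL.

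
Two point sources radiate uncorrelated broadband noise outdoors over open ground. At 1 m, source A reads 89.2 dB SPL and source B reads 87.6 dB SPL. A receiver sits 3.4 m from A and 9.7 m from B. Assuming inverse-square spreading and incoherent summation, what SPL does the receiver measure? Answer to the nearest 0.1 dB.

78.9 dB SPL

At the listener: L_A = 89.2 − 20·log₁₀(3.4) = 78.57 dB; L_B = 87.6 − 20·log₁₀(9.7) = 67.86 dB.
Combined: 10·log₁₀(10^(78.57/10)+10^(67.86/10)) = 78.9 dB SPL.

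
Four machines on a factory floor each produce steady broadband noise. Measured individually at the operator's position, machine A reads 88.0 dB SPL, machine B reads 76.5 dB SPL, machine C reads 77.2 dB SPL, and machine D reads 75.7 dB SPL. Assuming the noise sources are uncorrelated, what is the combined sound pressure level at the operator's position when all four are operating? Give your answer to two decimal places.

Uncorrelated sources add in intensity (power), not in dB.
L_total = 10·log₁₀(10^(88.0/10) + 10^(76.5/10) + 10^(77.2/10) + 10^(75.7/10)) = 10·log₁₀(765300000) = 88.84 dB SPL.

88.84 dB SPL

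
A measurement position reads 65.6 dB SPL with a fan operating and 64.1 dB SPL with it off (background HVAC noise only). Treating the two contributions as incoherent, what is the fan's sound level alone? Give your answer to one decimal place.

60.3 dB SPL

Background correction is a power subtraction:
L_src = 10·log₁₀(10^(65.6/10) − 10^(64.1/10)) = 10·log₁₀(1060000) = 60.3 dB SPL.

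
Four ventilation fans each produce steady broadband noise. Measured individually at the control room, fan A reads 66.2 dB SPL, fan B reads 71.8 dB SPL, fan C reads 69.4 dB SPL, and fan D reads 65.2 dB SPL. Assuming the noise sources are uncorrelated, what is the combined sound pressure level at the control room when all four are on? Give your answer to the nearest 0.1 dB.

75.0 dB SPL

Add the sources as powers (linear), then convert back to dB:
L_total = 10·log₁₀(10^(66.2/10) + 10^(71.8/10) + 10^(69.4/10) + 10^(65.2/10)) = 10·log₁₀(31330000) = 75.0 dB SPL.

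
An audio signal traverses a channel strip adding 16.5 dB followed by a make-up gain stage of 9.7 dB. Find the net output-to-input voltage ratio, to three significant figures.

Net gain = 16.5 + 9.7 = 26.2 dB.
Voltage ratio = 10^(26.2/20) = 20.4.

20.4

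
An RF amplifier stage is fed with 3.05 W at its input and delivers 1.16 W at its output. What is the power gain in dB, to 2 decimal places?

Power is a power quantity, so gain = 10·log₁₀(P_out/P_in).
10·log₁₀(1.16/3.05) = 10·log₁₀(0.3803) = -4.20 dB.

-4.20 dB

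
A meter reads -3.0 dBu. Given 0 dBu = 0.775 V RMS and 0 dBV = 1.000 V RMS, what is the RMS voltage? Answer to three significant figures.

0.549 V

V = 0.775 V × 10^(-3.0/20).
= 0.775 × 0.7079 = 0.549 V.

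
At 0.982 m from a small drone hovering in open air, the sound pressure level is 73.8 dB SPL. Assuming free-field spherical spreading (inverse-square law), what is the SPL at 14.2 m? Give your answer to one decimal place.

50.6 dB SPL

Inverse-square spreading gives ΔL = −20·log₁₀(d₂/d₁).
ΔL = −20·log₁₀(14.2/0.982) = -23.20 dB, so L₂ = 73.8 + (-23.20) = 50.6 dB SPL.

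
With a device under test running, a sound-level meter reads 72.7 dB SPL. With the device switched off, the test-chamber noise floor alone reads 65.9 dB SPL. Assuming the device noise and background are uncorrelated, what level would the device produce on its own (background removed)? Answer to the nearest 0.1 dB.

Remove the background by subtracting linear intensities:
L_src = 10·log₁₀(10^(72.7/10) − 10^(65.9/10)) = 10·log₁₀(14730000) = 71.7 dB SPL.

71.7 dB SPL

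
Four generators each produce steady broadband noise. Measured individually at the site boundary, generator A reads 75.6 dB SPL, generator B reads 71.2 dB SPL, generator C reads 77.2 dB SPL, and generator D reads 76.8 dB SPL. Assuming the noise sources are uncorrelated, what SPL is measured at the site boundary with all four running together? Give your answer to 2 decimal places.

Add the sources as powers (linear), then convert back to dB:
L_total = 10·log₁₀(10^(75.6/10) + 10^(71.2/10) + 10^(77.2/10) + 10^(76.8/10)) = 10·log₁₀(149800000) = 81.76 dB SPL.

81.76 dB SPL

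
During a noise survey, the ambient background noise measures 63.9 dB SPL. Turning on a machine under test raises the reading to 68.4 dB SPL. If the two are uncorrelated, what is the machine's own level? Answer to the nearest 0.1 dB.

66.5 dB SPL

Remove the background by subtracting linear intensities:
L_src = 10·log₁₀(10^(68.4/10) − 10^(63.9/10)) = 10·log₁₀(4464000) = 66.5 dB SPL.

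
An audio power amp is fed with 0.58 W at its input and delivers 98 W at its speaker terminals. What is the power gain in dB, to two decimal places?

Power ratio → dB uses the 10·log₁₀ form:
10·log₁₀(98/0.58) = 10·log₁₀(169.0) = 22.28 dB.

22.28 dB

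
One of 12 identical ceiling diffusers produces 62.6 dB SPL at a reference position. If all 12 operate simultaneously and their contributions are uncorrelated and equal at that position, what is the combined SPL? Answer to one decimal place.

73.4 dB SPL

12 equal incoherent sources raise the level by 10·log₁₀(12) = 10.79 dB.
L_total = 62.6 + 10.79 = 73.4 dB SPL.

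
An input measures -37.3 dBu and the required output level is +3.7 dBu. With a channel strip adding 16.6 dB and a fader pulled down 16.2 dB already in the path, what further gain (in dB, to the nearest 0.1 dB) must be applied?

40.6 dB

The required make-up gain is the shortfall in the dB sum.
G = +3.7 − (-37.3) − 16.6 + 16.2 = 40.6 dB.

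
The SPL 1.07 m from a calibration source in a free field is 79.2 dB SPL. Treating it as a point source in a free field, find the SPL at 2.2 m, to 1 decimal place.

Inverse-square spreading gives ΔL = −20·log₁₀(d₂/d₁).
ΔL = −20·log₁₀(2.2/1.07) = -6.26 dB, so L₂ = 79.2 + (-6.26) = 72.9 dB SPL.

72.9 dB SPL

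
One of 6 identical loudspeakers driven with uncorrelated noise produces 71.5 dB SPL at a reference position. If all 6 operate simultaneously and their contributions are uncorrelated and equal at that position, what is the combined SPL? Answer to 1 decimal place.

6 equal incoherent sources raise the level by 10·log₁₀(6) = 7.78 dB.
L_total = 71.5 + 7.78 = 79.3 dB SPL.

79.3 dB SPL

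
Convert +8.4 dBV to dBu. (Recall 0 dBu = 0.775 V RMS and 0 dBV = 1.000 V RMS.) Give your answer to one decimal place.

+10.6 dBu

The offset between the scales is 20·log₁₀(0.775/1.000) = −2.214 dB.
So dBu = +8.4 + 2.214 = +10.6 dBu.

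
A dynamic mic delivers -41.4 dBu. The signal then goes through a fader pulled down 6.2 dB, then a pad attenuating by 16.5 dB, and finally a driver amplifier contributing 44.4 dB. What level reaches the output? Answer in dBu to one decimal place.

Cascaded gains and losses add directly in dB.
-41.4 − 6.2 − 16.5 + 44.4 = -19.7 dBu.

-19.7 dBu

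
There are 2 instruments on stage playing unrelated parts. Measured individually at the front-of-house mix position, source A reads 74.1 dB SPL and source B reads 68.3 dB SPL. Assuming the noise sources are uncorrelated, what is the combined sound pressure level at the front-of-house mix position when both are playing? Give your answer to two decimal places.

Add the sources as powers (linear), then convert back to dB:
L_total = 10·log₁₀(10^(74.1/10) + 10^(68.3/10)) = 10·log₁₀(32460000) = 75.11 dB SPL.

75.11 dB SPL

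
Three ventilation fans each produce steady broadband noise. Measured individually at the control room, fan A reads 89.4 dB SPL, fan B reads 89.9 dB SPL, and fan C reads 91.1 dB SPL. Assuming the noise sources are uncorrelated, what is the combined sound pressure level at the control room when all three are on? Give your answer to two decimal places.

Add the sources as powers (linear), then convert back to dB:
L_total = 10·log₁₀(10^(89.4/10) + 10^(89.9/10) + 10^(91.1/10)) = 10·log₁₀(3136000000) = 94.96 dB SPL.

94.96 dB SPL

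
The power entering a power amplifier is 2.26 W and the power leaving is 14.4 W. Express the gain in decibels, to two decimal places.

Power ratio → dB uses the 10·log₁₀ form:
10·log₁₀(14.4/2.26) = 10·log₁₀(6.372) = 8.04 dB.

8.04 dB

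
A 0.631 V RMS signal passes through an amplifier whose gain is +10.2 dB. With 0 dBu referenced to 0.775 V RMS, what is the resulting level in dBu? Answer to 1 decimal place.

Input level: 20·log₁₀(0.631/0.775) = -1.79 dBu.
Output: -1.79 + 10.2 = +8.4 dBu.

+8.4 dBu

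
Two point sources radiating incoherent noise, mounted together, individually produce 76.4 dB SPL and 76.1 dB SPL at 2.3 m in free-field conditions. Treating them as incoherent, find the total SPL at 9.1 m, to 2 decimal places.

Combined at 2.3 m: 10·log₁₀(10^(76.4/10)+10^(76.1/10)) = 79.263 dB SPL.
Then apply −20·log₁₀(9.1/2.3) = -11.946 dB → 67.32 dB SPL.

67.32 dB SPL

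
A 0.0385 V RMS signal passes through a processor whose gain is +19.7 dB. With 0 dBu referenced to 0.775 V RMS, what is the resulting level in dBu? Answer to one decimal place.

Input level: 20·log₁₀(0.0385/0.775) = -26.08 dBu.
Output: -26.08 + 19.7 = -6.4 dBu.

-6.4 dBu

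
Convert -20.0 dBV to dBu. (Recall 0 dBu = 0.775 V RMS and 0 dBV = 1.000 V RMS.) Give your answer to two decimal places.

The offset between the scales is 20·log₁₀(0.775/1.000) = −2.214 dB.
So dBu = -20.0 + 2.214 = -17.79 dBu.

-17.79 dBu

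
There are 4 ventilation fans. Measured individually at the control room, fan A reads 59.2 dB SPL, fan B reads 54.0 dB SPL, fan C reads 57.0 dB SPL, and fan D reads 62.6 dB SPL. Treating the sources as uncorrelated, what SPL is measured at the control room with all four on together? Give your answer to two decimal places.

Uncorrelated sources add in intensity (power), not in dB.
L_total = 10·log₁₀(10^(59.2/10) + 10^(54.0/10) + 10^(57.0/10) + 10^(62.6/10)) = 10·log₁₀(3404000) = 65.32 dB SPL.

65.32 dB SPL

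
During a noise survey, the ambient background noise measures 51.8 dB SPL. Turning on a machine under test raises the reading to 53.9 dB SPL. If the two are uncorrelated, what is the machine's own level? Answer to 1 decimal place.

49.7 dB SPL

Background correction is a power subtraction:
L_src = 10·log₁₀(10^(53.9/10) − 10^(51.8/10)) = 10·log₁₀(94110) = 49.7 dB SPL.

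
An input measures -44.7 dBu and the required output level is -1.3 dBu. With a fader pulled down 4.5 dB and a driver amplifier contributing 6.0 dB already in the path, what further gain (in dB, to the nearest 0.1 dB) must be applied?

41.9 dB

The required make-up gain is the shortfall in the dB sum.
G = -1.3 − (-44.7) + 4.5 − 6.0 = 41.9 dB.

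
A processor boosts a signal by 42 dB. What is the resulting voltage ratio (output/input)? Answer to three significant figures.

126

Voltage ratio = 10^(dB/20).
10^(42/20) = 10^(2.100) = 126.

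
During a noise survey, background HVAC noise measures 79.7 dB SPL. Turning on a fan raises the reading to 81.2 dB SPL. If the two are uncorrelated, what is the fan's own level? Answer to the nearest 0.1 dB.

75.9 dB SPL

Remove the background by subtracting linear intensities:
L_src = 10·log₁₀(10^(81.2/10) − 10^(79.7/10)) = 10·log₁₀(38500000) = 75.9 dB SPL.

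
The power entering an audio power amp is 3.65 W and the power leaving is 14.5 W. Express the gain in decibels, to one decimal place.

For a power ratio, dB = 10·log₁₀(P₂/P₁).
10·log₁₀(14.5/3.65) = 10·log₁₀(3.973) = 6.0 dB.

6.0 dB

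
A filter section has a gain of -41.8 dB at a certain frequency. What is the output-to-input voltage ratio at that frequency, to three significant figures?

Voltage ratio = 10^(dB/20).
10^(-41.8/20) = 10^(-2.090) = 0.00813.

0.00813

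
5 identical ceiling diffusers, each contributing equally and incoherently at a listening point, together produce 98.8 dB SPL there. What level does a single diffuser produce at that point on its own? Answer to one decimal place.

91.8 dB SPL

5 equal incoherent sources add 10·log₁₀(5) = 6.99 dB over one source.
L_one = 98.8 − 6.99 = 91.8 dB SPL.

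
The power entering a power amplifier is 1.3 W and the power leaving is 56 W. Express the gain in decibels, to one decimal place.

For a power ratio, dB = 10·log₁₀(P₂/P₁).
10·log₁₀(56/1.3) = 10·log₁₀(43.08) = 16.3 dB.

16.3 dB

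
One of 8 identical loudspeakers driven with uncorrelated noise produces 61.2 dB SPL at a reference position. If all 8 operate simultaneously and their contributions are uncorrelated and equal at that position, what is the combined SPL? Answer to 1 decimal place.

70.2 dB SPL

8 equal incoherent sources raise the level by 10·log₁₀(8) = 9.03 dB.
L_total = 61.2 + 9.03 = 70.2 dB SPL.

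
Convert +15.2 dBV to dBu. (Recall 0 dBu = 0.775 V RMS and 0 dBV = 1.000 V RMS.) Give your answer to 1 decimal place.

The offset between the scales is 20·log₁₀(0.775/1.000) = −2.214 dB.
So dBu = +15.2 + 2.214 = +17.4 dBu.

+17.4 dBu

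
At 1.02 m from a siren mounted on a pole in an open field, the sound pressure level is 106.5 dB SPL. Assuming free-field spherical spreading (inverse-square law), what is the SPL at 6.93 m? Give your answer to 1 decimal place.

89.9 dB SPL

For a point source in a free field, ΔL = −20·log₁₀(d₂/d₁).
ΔL = −20·log₁₀(6.93/1.02) = -16.64 dB, so L₂ = 106.5 + (-16.64) = 89.9 dB SPL.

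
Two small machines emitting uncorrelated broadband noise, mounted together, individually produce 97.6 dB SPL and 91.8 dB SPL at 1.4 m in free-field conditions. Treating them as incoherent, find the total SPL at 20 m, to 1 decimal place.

Combined at 1.4 m: 10·log₁₀(10^(97.6/10)+10^(91.8/10)) = 98.61 dB SPL.
Then apply −20·log₁₀(20/1.4) = -23.10 dB → 75.5 dB SPL.

75.5 dB SPL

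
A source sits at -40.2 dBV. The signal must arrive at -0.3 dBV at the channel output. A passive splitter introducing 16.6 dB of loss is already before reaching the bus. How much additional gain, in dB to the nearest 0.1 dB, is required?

The required make-up gain is the shortfall in the dB sum.
G = -0.3 − (-40.2) + 16.6 = 56.5 dB.

56.5 dB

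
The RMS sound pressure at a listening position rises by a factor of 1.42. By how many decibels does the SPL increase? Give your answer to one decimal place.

3.0 dB

Sound pressure is an amplitude quantity: ΔL = 20·log₁₀(p₂/p₁).
20·log₁₀(1.42) = 3.0 dB.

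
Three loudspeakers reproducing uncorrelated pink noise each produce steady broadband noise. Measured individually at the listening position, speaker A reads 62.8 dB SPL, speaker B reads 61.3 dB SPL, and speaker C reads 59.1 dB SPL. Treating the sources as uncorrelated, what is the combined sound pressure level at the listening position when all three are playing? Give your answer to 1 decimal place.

Incoherent sources sum as intensities:
L_total = 10·log₁₀(10^(62.8/10) + 10^(61.3/10) + 10^(59.1/10)) = 10·log₁₀(4067000) = 66.1 dB SPL.

66.1 dB SPL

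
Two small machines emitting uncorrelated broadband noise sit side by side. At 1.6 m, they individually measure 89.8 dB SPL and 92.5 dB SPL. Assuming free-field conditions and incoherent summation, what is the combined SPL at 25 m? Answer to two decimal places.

Combined at 1.6 m: 10·log₁₀(10^(89.8/10)+10^(92.5/10)) = 94.367 dB SPL.
Then apply −20·log₁₀(25/1.6) = -23.876 dB → 70.49 dB SPL.

70.49 dB SPL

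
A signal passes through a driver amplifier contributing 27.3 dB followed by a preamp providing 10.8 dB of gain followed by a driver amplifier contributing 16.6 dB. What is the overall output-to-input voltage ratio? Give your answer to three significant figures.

Net gain = 27.3 + 10.8 + 16.6 = 54.7 dB.
Voltage ratio = 10^(54.7/20) = 543.

543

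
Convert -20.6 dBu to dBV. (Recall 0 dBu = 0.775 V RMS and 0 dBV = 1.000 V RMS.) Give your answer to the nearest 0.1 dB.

-22.8 dBV

The offset between the scales is 20·log₁₀(0.775/1.000) = −2.214 dB.
So dBV = -20.6 − 2.214 = -22.8 dBV.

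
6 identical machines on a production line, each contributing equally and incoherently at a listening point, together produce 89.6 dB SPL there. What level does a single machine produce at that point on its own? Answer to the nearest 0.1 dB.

81.8 dB SPL

6 equal incoherent sources add 10·log₁₀(6) = 7.78 dB over one source.
L_one = 89.6 − 7.78 = 81.8 dB SPL.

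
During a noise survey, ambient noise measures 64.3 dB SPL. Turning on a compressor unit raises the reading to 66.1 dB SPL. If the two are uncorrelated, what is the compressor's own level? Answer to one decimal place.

61.4 dB SPL

Background correction is a power subtraction:
L_src = 10·log₁₀(10^(66.1/10) − 10^(64.3/10)) = 10·log₁₀(1382000) = 61.4 dB SPL.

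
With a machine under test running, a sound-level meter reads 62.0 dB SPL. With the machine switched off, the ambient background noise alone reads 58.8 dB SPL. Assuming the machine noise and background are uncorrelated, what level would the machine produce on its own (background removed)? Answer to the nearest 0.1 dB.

Subtract intensities: L_src = 10·log₁₀(10^(L_total/10) − 10^(L_bg/10)).
L_src = 10·log₁₀(10^(62.0/10) − 10^(58.8/10)) = 10·log₁₀(826300) = 59.2 dB SPL.

59.2 dB SPL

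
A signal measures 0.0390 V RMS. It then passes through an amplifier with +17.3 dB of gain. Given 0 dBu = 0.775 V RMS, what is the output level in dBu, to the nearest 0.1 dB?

Input level: 20·log₁₀(0.0390/0.775) = -25.96 dBu.
Output: -25.96 + 17.3 = -8.7 dBu.

-8.7 dBu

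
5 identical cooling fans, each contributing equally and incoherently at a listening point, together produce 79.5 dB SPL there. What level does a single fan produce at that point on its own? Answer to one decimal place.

72.5 dB SPL

5 equal incoherent sources add 10·log₁₀(5) = 6.99 dB over one source.
L_one = 79.5 − 6.99 = 72.5 dB SPL.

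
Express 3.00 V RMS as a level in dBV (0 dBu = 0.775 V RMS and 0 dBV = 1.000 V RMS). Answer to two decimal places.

dBV = 20·log₁₀(V / 1.000 V).
20·log₁₀(3.00/1.000) = +9.54 dBV.

+9.54 dBV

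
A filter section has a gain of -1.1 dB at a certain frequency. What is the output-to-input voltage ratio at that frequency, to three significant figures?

Voltage ratio = 10^(dB/20).
10^(-1.1/20) = 10^(-0.05500) = 0.881.

0.881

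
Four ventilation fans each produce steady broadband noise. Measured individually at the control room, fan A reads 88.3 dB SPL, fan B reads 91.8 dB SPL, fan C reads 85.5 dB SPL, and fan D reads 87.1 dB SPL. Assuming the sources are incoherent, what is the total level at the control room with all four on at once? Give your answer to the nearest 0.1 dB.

Uncorrelated sources add in intensity (power), not in dB.
L_total = 10·log₁₀(10^(88.3/10) + 10^(91.8/10) + 10^(85.5/10) + 10^(87.1/10)) = 10·log₁₀(3057000000) = 94.9 dB SPL.

94.9 dB SPL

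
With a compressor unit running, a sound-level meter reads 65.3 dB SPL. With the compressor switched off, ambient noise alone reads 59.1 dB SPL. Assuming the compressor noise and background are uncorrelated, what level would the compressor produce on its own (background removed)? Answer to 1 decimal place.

64.1 dB SPL

Subtract intensities: L_src = 10·log₁₀(10^(L_total/10) − 10^(L_bg/10)).
L_src = 10·log₁₀(10^(65.3/10) − 10^(59.1/10)) = 10·log₁₀(2576000) = 64.1 dB SPL.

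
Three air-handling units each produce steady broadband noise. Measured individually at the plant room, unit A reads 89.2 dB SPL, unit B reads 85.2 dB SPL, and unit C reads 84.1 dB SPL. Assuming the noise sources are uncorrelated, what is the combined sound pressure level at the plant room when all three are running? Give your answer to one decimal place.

91.5 dB SPL

Add the sources as powers (linear), then convert back to dB:
L_total = 10·log₁₀(10^(89.2/10) + 10^(85.2/10) + 10^(84.1/10)) = 10·log₁₀(1420000000) = 91.5 dB SPL.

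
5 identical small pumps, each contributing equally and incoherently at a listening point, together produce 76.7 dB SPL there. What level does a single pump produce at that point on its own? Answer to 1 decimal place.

69.7 dB SPL

5 equal incoherent sources add 10·log₁₀(5) = 6.99 dB over one source.
L_one = 76.7 − 6.99 = 69.7 dB SPL.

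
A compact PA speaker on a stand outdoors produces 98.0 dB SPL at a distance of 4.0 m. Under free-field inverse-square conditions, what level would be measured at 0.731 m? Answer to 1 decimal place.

112.8 dB SPL

Inverse-square spreading gives ΔL = −20·log₁₀(d₂/d₁).
ΔL = −20·log₁₀(0.731/4.0) = 14.76 dB, so L₂ = 98.0 + (14.76) = 112.8 dB SPL.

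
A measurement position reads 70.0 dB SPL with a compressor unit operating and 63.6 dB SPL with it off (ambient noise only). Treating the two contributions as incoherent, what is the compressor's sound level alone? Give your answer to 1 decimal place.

68.9 dB SPL

Remove the background by subtracting linear intensities:
L_src = 10·log₁₀(10^(70.0/10) − 10^(63.6/10)) = 10·log₁₀(7709000) = 68.9 dB SPL.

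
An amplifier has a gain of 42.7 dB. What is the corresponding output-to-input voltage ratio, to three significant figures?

Voltage ratio = 10^(dB/20).
10^(42.7/20) = 10^(2.135) = 136.

136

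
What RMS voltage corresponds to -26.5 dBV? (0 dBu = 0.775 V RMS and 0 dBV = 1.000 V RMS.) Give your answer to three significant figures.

V = 1.000 V × 10^(-26.5/20).
= 1.000 × 0.04732 = 0.0473 V.

0.0473 V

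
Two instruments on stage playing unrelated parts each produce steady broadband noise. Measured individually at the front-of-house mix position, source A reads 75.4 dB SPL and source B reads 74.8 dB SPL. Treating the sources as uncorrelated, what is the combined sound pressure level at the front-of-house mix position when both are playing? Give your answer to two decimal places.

Add the sources as powers (linear), then convert back to dB:
L_total = 10·log₁₀(10^(75.4/10) + 10^(74.8/10)) = 10·log₁₀(64870000) = 78.12 dB SPL.

78.12 dB SPL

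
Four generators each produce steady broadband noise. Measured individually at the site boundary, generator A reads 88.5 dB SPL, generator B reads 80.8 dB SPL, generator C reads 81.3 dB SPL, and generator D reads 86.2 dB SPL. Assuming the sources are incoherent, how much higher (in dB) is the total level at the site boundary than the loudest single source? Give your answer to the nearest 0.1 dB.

2.9 dB

Add the sources as powers (linear), then convert back to dB:
L_total = 10·log₁₀(10^(88.5/10) + 10^(80.8/10) + 10^(81.3/10) + 10^(86.2/10)) = 91.40 dB SPL.
Excess over the loudest (88.5 dB): 91.40 − 88.5 = 2.9 dB.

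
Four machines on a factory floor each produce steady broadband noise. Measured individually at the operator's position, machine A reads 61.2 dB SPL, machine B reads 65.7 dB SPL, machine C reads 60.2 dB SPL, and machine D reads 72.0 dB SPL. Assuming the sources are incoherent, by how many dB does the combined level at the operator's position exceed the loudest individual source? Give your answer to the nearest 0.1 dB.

1.4 dB

Uncorrelated sources add in intensity (power), not in dB.
L_total = 10·log₁₀(10^(61.2/10) + 10^(65.7/10) + 10^(60.2/10) + 10^(72.0/10)) = 73.41 dB SPL.
Excess over the loudest (72.0 dB): 73.41 − 72.0 = 1.4 dB.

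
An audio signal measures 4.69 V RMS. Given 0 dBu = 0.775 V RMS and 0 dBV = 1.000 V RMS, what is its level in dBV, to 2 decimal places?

+13.42 dBV

dBV = 20·log₁₀(V / 1.000 V).
20·log₁₀(4.69/1.000) = +13.42 dBV.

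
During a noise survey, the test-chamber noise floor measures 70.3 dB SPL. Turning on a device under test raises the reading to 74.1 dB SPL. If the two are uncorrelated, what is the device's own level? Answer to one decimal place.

Background correction is a power subtraction:
L_src = 10·log₁₀(10^(74.1/10) − 10^(70.3/10)) = 10·log₁₀(14990000) = 71.8 dB SPL.

71.8 dB SPL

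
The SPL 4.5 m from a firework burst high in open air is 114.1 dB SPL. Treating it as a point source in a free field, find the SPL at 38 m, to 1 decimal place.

95.6 dB SPL

Free-field point source: level drops by 20·log₁₀ of the distance ratio.
ΔL = −20·log₁₀(38/4.5) = -18.53 dB, so L₂ = 114.1 + (-18.53) = 95.6 dB SPL.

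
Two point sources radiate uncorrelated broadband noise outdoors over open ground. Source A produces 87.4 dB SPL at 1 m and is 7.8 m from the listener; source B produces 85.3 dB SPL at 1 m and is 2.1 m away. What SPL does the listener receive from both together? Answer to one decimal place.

79.3 dB SPL

At the listener: L_A = 87.4 − 20·log₁₀(7.8) = 69.56 dB; L_B = 85.3 − 20·log₁₀(2.1) = 78.86 dB.
Combined: 10·log₁₀(10^(69.56/10)+10^(78.86/10)) = 79.3 dB SPL.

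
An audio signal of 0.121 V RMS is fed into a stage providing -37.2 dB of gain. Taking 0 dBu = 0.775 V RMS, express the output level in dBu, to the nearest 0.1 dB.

-53.3 dBu

Input level: 20·log₁₀(0.121/0.775) = -16.13 dBu.
Output: -16.13 − 37.2 = -53.3 dBu.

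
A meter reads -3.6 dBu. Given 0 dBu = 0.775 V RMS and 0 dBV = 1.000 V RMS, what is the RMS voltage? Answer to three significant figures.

0.512 V

V = 0.775 V × 10^(-3.6/20).
= 0.775 × 0.6607 = 0.512 V.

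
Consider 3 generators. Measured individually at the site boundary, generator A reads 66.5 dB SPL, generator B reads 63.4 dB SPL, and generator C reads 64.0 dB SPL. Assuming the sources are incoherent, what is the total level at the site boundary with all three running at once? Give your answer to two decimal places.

69.62 dB SPL

Add the sources as powers (linear), then convert back to dB:
L_total = 10·log₁₀(10^(66.5/10) + 10^(63.4/10) + 10^(64.0/10)) = 10·log₁₀(9166000) = 69.62 dB SPL.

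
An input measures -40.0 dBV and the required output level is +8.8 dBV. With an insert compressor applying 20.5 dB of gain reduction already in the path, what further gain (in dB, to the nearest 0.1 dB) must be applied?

69.3 dB

The required make-up gain is the shortfall in the dB sum.
G = +8.8 − (-40.0) + 20.5 = 69.3 dB.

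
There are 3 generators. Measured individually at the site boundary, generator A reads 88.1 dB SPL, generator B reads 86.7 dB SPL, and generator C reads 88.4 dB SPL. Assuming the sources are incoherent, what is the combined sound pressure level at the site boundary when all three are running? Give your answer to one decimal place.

Incoherent sources sum as intensities:
L_total = 10·log₁₀(10^(88.1/10) + 10^(86.7/10) + 10^(88.4/10)) = 10·log₁₀(1805000000) = 92.6 dB SPL.

92.6 dB SPL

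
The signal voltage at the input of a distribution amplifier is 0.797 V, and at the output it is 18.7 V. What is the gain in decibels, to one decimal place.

27.4 dB

For a voltage ratio, dB = 20·log₁₀(V₂/V₁).
20·log₁₀(18.7/0.797) = 20·log₁₀(23.46) = 27.4 dB.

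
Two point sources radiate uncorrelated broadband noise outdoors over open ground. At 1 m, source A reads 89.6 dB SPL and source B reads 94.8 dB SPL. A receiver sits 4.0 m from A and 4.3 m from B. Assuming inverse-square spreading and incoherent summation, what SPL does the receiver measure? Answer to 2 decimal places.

83.43 dB SPL

At the listener: L_A = 89.6 − 20·log₁₀(4.0) = 77.559 dB; L_B = 94.8 − 20·log₁₀(4.3) = 82.131 dB.
Combined: 10·log₁₀(10^(77.559/10)+10^(82.131/10)) = 83.43 dB SPL.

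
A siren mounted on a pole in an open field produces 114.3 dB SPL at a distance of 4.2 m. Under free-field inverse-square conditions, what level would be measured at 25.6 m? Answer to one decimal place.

98.6 dB SPL

Inverse-square spreading gives ΔL = −20·log₁₀(d₂/d₁).
ΔL = −20·log₁₀(25.6/4.2) = -15.70 dB, so L₂ = 114.3 + (-15.70) = 98.6 dB SPL.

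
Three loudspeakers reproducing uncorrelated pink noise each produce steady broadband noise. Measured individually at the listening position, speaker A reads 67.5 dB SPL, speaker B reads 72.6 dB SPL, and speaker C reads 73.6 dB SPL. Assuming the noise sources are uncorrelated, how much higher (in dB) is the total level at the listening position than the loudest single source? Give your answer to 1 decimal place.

Uncorrelated sources add in intensity (power), not in dB.
L_total = 10·log₁₀(10^(67.5/10) + 10^(72.6/10) + 10^(73.6/10)) = 76.70 dB SPL.
Excess over the loudest (73.6 dB): 76.70 − 73.6 = 3.1 dB.

3.1 dB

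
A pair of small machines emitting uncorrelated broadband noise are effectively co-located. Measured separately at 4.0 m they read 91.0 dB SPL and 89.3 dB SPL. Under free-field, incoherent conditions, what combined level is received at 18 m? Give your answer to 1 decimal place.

80.2 dB SPL

Combined at 4.0 m: 10·log₁₀(10^(91.0/10)+10^(89.3/10)) = 93.24 dB SPL.
Then apply −20·log₁₀(18/4.0) = -13.06 dB → 80.2 dB SPL.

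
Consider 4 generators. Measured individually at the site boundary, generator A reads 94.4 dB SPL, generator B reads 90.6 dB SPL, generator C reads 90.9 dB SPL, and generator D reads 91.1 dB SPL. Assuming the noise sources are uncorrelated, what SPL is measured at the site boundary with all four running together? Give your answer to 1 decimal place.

98.1 dB SPL

Uncorrelated sources add in intensity (power), not in dB.
L_total = 10·log₁₀(10^(94.4/10) + 10^(90.6/10) + 10^(90.9/10) + 10^(91.1/10)) = 10·log₁₀(6421000000) = 98.1 dB SPL.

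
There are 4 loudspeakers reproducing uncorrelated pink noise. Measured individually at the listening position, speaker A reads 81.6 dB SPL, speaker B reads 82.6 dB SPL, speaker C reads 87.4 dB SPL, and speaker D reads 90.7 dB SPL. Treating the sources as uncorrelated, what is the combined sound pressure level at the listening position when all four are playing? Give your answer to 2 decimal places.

93.12 dB SPL

Add the sources as powers (linear), then convert back to dB:
L_total = 10·log₁₀(10^(81.6/10) + 10^(82.6/10) + 10^(87.4/10) + 10^(90.7/10)) = 10·log₁₀(2051000000) = 93.12 dB SPL.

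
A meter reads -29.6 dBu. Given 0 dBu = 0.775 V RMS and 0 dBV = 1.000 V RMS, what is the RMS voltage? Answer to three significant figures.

V = 0.775 V × 10^(-29.6/20).
= 0.775 × 0.03311 = 0.0257 V.

0.0257 V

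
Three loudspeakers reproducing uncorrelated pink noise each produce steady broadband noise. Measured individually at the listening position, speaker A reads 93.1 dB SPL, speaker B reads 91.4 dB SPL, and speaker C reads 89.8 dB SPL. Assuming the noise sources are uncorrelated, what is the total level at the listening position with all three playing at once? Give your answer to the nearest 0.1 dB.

Uncorrelated sources add in intensity (power), not in dB.
L_total = 10·log₁₀(10^(93.1/10) + 10^(91.4/10) + 10^(89.8/10)) = 10·log₁₀(4377000000) = 96.4 dB SPL.

96.4 dB SPL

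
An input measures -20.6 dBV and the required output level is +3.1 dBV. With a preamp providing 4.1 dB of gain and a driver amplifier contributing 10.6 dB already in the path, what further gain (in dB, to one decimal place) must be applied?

9.0 dB

The required make-up gain is the shortfall in the dB sum.
G = +3.1 − (-20.6) − 4.1 − 10.6 = 9.0 dB.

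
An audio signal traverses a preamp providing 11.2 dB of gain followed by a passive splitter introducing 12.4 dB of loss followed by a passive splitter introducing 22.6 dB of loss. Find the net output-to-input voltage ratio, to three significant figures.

Net gain = 11.2 + (−12.4) + (−22.6) = -23.8 dB.
Voltage ratio = 10^(-23.8/20) = 0.0646.

0.0646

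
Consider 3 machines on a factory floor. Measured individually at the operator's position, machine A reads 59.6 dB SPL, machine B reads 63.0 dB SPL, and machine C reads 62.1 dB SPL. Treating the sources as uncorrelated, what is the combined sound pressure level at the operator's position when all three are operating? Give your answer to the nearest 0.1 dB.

Add the sources as powers (linear), then convert back to dB:
L_total = 10·log₁₀(10^(59.6/10) + 10^(63.0/10) + 10^(62.1/10)) = 10·log₁₀(4529000) = 66.6 dB SPL.

66.6 dB SPL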